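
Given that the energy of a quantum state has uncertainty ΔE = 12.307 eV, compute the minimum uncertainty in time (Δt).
26.741 as

Using the energy-time uncertainty principle:
ΔEΔt ≥ ℏ/2

The minimum uncertainty in time is:
Δt_min = ℏ/(2ΔE)
Δt_min = (1.055e-34 J·s) / (2 × 1.972e-18 J)
Δt_min = 2.674e-17 s = 26.741 as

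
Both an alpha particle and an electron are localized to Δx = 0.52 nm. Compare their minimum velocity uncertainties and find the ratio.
The electron has the larger minimum velocity uncertainty, by a ratio of 7294.3.

For both particles, Δp_min = ℏ/(2Δx) = 1.014e-25 kg·m/s (same for both).

The velocity uncertainty is Δv = Δp/m:
- alpha particle: Δv = 1.014e-25 / 6.645e-27 = 1.526e+01 m/s = 15.261 m/s
- electron: Δv = 1.014e-25 / 9.109e-31 = 1.113e+05 m/s = 111.315 km/s

Ratio: 1.113e+05 / 1.526e+01 = 7294.3

The lighter particle has larger velocity uncertainty because Δv ∝ 1/m.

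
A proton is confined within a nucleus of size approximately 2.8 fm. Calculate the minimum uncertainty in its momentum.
1.883 × 10^-20 kg·m/s

Using the Heisenberg uncertainty principle:
ΔxΔp ≥ ℏ/2

With Δx ≈ L = 2.800e-15 m (the confinement size):
Δp_min = ℏ/(2Δx)
Δp_min = (1.055e-34 J·s) / (2 × 2.800e-15 m)
Δp_min = 1.883e-20 kg·m/s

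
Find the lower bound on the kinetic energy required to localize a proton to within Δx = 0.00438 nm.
270.400 meV

Localizing a particle requires giving it sufficient momentum uncertainty:

1. From uncertainty principle: Δp ≥ ℏ/(2Δx)
   Δp_min = (1.055e-34 J·s) / (2 × 4.380e-12 m)
   Δp_min = 1.204e-23 kg·m/s

2. This momentum uncertainty corresponds to kinetic energy:
   KE ≈ (Δp)²/(2m) = (1.204e-23)²/(2 × 1.673e-27 kg)
   KE = 4.332e-20 J = 270.400 meV

Tighter localization requires more energy.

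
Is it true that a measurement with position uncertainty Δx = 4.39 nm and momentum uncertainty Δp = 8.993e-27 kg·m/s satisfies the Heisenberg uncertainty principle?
No, it violates the uncertainty principle (impossible measurement).

Calculate the product ΔxΔp:
ΔxΔp = (4.390e-09 m) × (8.993e-27 kg·m/s)
ΔxΔp = 3.948e-35 J·s

Compare to the minimum allowed value ℏ/2:
ℏ/2 = 5.273e-35 J·s

Since ΔxΔp = 3.948e-35 J·s < 5.273e-35 J·s = ℏ/2,
the measurement violates the uncertainty principle.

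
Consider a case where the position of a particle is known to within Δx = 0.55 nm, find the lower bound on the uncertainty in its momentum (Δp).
9.587 × 10^-26 kg·m/s

Using the Heisenberg uncertainty principle:
ΔxΔp ≥ ℏ/2

The minimum uncertainty in momentum is:
Δp_min = ℏ/(2Δx)
Δp_min = (1.055e-34 J·s) / (2 × 5.500e-10 m)
Δp_min = 9.587e-26 kg·m/s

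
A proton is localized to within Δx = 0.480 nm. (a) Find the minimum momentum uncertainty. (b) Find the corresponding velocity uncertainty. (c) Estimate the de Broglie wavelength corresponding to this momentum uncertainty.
(a) Δp_min = 1.099 × 10^-25 kg·m/s
(b) Δv_min = 65.676 m/s
(c) λ_dB = 6.032 nm

Step-by-step:

(a) From the uncertainty principle:
Δp_min = ℏ/(2Δx) = (1.055e-34 J·s)/(2 × 4.800e-10 m) = 1.099e-25 kg·m/s

(b) The velocity uncertainty:
Δv = Δp/m = (1.099e-25 kg·m/s)/(1.673e-27 kg) = 6.568e+01 m/s = 65.676 m/s

(c) The de Broglie wavelength for this momentum:
λ = h/p = (6.626e-34 J·s)/(1.099e-25 kg·m/s) = 6.032e-09 m = 6.032 nm

Note: The de Broglie wavelength is comparable to the localization size, as expected from wave-particle duality.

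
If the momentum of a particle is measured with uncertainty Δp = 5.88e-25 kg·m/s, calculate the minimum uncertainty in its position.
89.674 pm

Using the Heisenberg uncertainty principle:
ΔxΔp ≥ ℏ/2

The minimum uncertainty in position is:
Δx_min = ℏ/(2Δp)
Δx_min = (1.055e-34 J·s) / (2 × 5.880e-25 kg·m/s)
Δx_min = 8.967e-11 m = 89.674 pm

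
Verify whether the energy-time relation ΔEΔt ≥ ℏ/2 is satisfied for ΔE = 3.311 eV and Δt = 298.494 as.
Yes, it satisfies the uncertainty relation.

Calculate the product ΔEΔt:
ΔE = 3.311 eV = 5.305e-19 J
ΔEΔt = (5.305e-19 J) × (2.985e-16 s)
ΔEΔt = 1.583e-34 J·s

Compare to the minimum allowed value ℏ/2:
ℏ/2 = 5.273e-35 J·s

Since ΔEΔt = 1.583e-34 J·s ≥ 5.273e-35 J·s = ℏ/2,
this satisfies the uncertainty relation.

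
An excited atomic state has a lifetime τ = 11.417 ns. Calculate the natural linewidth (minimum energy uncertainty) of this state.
28.826 neV

Using the energy-time uncertainty principle:
ΔEΔt ≥ ℏ/2

The lifetime τ represents the time uncertainty Δt.
The natural linewidth (minimum energy uncertainty) is:

ΔE = ℏ/(2τ)
ΔE = (1.055e-34 J·s) / (2 × 1.142e-08 s)
ΔE = 4.618e-27 J = 28.826 neV

This natural linewidth limits the precision of spectroscopic measurements.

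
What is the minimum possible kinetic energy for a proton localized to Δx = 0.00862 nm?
69.814 meV

Localizing a particle requires giving it sufficient momentum uncertainty:

1. From uncertainty principle: Δp ≥ ℏ/(2Δx)
   Δp_min = (1.055e-34 J·s) / (2 × 8.620e-12 m)
   Δp_min = 6.117e-24 kg·m/s

2. This momentum uncertainty corresponds to kinetic energy:
   KE ≈ (Δp)²/(2m) = (6.117e-24)²/(2 × 1.673e-27 kg)
   KE = 1.119e-20 J = 69.814 meV

Tighter localization requires more energy.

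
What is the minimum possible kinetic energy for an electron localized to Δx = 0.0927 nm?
1.108 eV

Localizing a particle requires giving it sufficient momentum uncertainty:

1. From uncertainty principle: Δp ≥ ℏ/(2Δx)
   Δp_min = (1.055e-34 J·s) / (2 × 9.270e-11 m)
   Δp_min = 5.688e-25 kg·m/s

2. This momentum uncertainty corresponds to kinetic energy:
   KE ≈ (Δp)²/(2m) = (5.688e-25)²/(2 × 9.109e-31 kg)
   KE = 1.776e-19 J = 1.108 eV

Tighter localization requires more energy.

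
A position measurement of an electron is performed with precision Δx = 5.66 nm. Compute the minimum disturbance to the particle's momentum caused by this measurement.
9.316 × 10^-27 kg·m/s

The uncertainty principle implies that measuring position disturbs momentum:
ΔxΔp ≥ ℏ/2

When we measure position with precision Δx, we necessarily introduce a momentum uncertainty:
Δp ≥ ℏ/(2Δx)
Δp_min = (1.055e-34 J·s) / (2 × 5.660e-09 m)
Δp_min = 9.316e-27 kg·m/s

The more precisely we measure position, the greater the momentum disturbance.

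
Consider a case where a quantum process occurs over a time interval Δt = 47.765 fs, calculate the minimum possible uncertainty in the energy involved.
6.890 meV

Using the energy-time uncertainty principle:
ΔEΔt ≥ ℏ/2

The minimum uncertainty in energy is:
ΔE_min = ℏ/(2Δt)
ΔE_min = (1.055e-34 J·s) / (2 × 4.776e-14 s)
ΔE_min = 1.104e-21 J = 6.890 meV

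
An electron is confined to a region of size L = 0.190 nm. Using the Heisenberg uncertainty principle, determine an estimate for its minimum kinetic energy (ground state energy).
263.849 meV

Using the uncertainty principle to estimate ground state energy:

1. The position uncertainty is approximately the confinement size:
   Δx ≈ L = 1.900e-10 m

2. From ΔxΔp ≥ ℏ/2, the minimum momentum uncertainty is:
   Δp ≈ ℏ/(2L) = 2.775e-25 kg·m/s

3. The kinetic energy is approximately:
   KE ≈ (Δp)²/(2m) = (2.775e-25)²/(2 × 9.109e-31 kg)
   KE ≈ 4.227e-20 J = 263.849 meV

This is an order-of-magnitude estimate of the ground state energy.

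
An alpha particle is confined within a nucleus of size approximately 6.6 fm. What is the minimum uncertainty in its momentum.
7.989 × 10^-21 kg·m/s

Using the Heisenberg uncertainty principle:
ΔxΔp ≥ ℏ/2

With Δx ≈ L = 6.600e-15 m (the confinement size):
Δp_min = ℏ/(2Δx)
Δp_min = (1.055e-34 J·s) / (2 × 6.600e-15 m)
Δp_min = 7.989e-21 kg·m/s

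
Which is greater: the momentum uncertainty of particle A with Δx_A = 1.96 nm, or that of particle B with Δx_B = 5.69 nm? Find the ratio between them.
Particle A has the larger minimum momentum uncertainty, by a factor of 2.90.

For each particle, the minimum momentum uncertainty is Δp_min = ℏ/(2Δx):

Particle A: Δp_A = ℏ/(2×1.960e-09 m) = 2.690e-26 kg·m/s
Particle B: Δp_B = ℏ/(2×5.690e-09 m) = 9.267e-27 kg·m/s

Ratio: Δp_A/Δp_B = 2.90

Since Δp_min ∝ 1/Δx, the particle with smaller position uncertainty (A) has larger momentum uncertainty.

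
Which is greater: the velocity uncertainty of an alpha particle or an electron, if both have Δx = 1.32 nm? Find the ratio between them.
The electron has the larger minimum velocity uncertainty, by a ratio of 7294.3.

For both particles, Δp_min = ℏ/(2Δx) = 3.995e-26 kg·m/s (same for both).

The velocity uncertainty is Δv = Δp/m:
- alpha particle: Δv = 3.995e-26 / 6.645e-27 = 6.012e+00 m/s = 6.012 m/s
- electron: Δv = 3.995e-26 / 9.109e-31 = 4.385e+04 m/s = 43.851 km/s

Ratio: 4.385e+04 / 6.012e+00 = 7294.3

The lighter particle has larger velocity uncertainty because Δv ∝ 1/m.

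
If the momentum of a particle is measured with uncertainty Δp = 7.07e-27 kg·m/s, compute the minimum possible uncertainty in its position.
7.458 nm

Using the Heisenberg uncertainty principle:
ΔxΔp ≥ ℏ/2

The minimum uncertainty in position is:
Δx_min = ℏ/(2Δp)
Δx_min = (1.055e-34 J·s) / (2 × 7.070e-27 kg·m/s)
Δx_min = 7.458e-09 m = 7.458 nm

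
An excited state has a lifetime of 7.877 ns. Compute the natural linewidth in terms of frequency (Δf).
10.103 MHz

Using the energy-time uncertainty principle and E = hf:
ΔEΔt ≥ ℏ/2
hΔf·Δt ≥ ℏ/2

The minimum frequency uncertainty is:
Δf = ℏ/(2hτ) = 1/(4πτ)
Δf = 1/(4π × 7.877e-09 s)
Δf = 1.010e+07 Hz = 10.103 MHz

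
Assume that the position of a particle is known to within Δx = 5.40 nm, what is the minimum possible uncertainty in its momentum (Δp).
9.765 × 10^-27 kg·m/s

Using the Heisenberg uncertainty principle:
ΔxΔp ≥ ℏ/2

The minimum uncertainty in momentum is:
Δp_min = ℏ/(2Δx)
Δp_min = (1.055e-34 J·s) / (2 × 5.400e-09 m)
Δp_min = 9.765e-27 kg·m/s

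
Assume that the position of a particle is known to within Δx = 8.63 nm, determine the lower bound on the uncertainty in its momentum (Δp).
6.110 × 10^-27 kg·m/s

Using the Heisenberg uncertainty principle:
ΔxΔp ≥ ℏ/2

The minimum uncertainty in momentum is:
Δp_min = ℏ/(2Δx)
Δp_min = (1.055e-34 J·s) / (2 × 8.630e-09 m)
Δp_min = 6.110e-27 kg·m/s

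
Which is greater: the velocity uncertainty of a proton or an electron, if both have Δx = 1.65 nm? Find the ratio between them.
The electron has the larger minimum velocity uncertainty, by a ratio of 1836.2.

For both particles, Δp_min = ℏ/(2Δx) = 3.196e-26 kg·m/s (same for both).

The velocity uncertainty is Δv = Δp/m:
- proton: Δv = 3.196e-26 / 1.673e-27 = 1.911e+01 m/s = 19.106 m/s
- electron: Δv = 3.196e-26 / 9.109e-31 = 3.508e+04 m/s = 35.081 km/s

Ratio: 3.508e+04 / 1.911e+01 = 1836.2

The lighter particle has larger velocity uncertainty because Δv ∝ 1/m.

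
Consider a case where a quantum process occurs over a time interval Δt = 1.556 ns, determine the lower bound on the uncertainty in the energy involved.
211.508 neV

Using the energy-time uncertainty principle:
ΔEΔt ≥ ℏ/2

The minimum uncertainty in energy is:
ΔE_min = ℏ/(2Δt)
ΔE_min = (1.055e-34 J·s) / (2 × 1.556e-09 s)
ΔE_min = 3.389e-26 J = 211.508 neV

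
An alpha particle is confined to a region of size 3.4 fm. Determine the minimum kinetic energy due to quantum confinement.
112.959 keV

Using the uncertainty principle:

1. Position uncertainty: Δx ≈ 3.400e-15 m
2. Minimum momentum uncertainty: Δp = ℏ/(2Δx) = 1.551e-20 kg·m/s
3. Minimum kinetic energy:
   KE = (Δp)²/(2m) = (1.551e-20)²/(2 × 6.645e-27 kg)
   KE = 1.810e-14 J = 112.959 keV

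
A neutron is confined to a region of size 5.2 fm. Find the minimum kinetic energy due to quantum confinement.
191.580 keV

Using the uncertainty principle:

1. Position uncertainty: Δx ≈ 5.200e-15 m
2. Minimum momentum uncertainty: Δp = ℏ/(2Δx) = 1.014e-20 kg·m/s
3. Minimum kinetic energy:
   KE = (Δp)²/(2m) = (1.014e-20)²/(2 × 1.675e-27 kg)
   KE = 3.069e-14 J = 191.580 keV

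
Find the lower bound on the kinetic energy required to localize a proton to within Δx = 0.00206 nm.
1.222 eV

Localizing a particle requires giving it sufficient momentum uncertainty:

1. From uncertainty principle: Δp ≥ ℏ/(2Δx)
   Δp_min = (1.055e-34 J·s) / (2 × 2.060e-12 m)
   Δp_min = 2.560e-23 kg·m/s

2. This momentum uncertainty corresponds to kinetic energy:
   KE ≈ (Δp)²/(2m) = (2.560e-23)²/(2 × 1.673e-27 kg)
   KE = 1.959e-19 J = 1.222 eV

Tighter localization requires more energy.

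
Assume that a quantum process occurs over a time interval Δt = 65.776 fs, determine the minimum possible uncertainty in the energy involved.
5.003 meV

Using the energy-time uncertainty principle:
ΔEΔt ≥ ℏ/2

The minimum uncertainty in energy is:
ΔE_min = ℏ/(2Δt)
ΔE_min = (1.055e-34 J·s) / (2 × 6.578e-14 s)
ΔE_min = 8.016e-22 J = 5.003 meV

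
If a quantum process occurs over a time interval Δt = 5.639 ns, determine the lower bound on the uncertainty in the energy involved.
58.362 neV

Using the energy-time uncertainty principle:
ΔEΔt ≥ ℏ/2

The minimum uncertainty in energy is:
ΔE_min = ℏ/(2Δt)
ΔE_min = (1.055e-34 J·s) / (2 × 5.639e-09 s)
ΔE_min = 9.351e-27 J = 58.362 neV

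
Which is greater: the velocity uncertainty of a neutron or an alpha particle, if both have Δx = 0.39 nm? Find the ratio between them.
The neutron has the larger minimum velocity uncertainty, by a ratio of 4.0.

For both particles, Δp_min = ℏ/(2Δx) = 1.352e-25 kg·m/s (same for both).

The velocity uncertainty is Δv = Δp/m:
- neutron: Δv = 1.352e-25 / 1.675e-27 = 8.072e+01 m/s = 80.721 m/s
- alpha particle: Δv = 1.352e-25 / 6.645e-27 = 2.035e+01 m/s = 20.347 m/s

Ratio: 8.072e+01 / 2.035e+01 = 4.0

The lighter particle has larger velocity uncertainty because Δv ∝ 1/m.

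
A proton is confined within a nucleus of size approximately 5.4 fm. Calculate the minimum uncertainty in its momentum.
9.765 × 10^-21 kg·m/s

Using the Heisenberg uncertainty principle:
ΔxΔp ≥ ℏ/2

With Δx ≈ L = 5.400e-15 m (the confinement size):
Δp_min = ℏ/(2Δx)
Δp_min = (1.055e-34 J·s) / (2 × 5.400e-15 m)
Δp_min = 9.765e-21 kg·m/s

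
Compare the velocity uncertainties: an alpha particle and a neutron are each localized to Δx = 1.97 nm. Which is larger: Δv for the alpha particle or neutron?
The neutron has the larger minimum velocity uncertainty, by a ratio of 4.0.

For both particles, Δp_min = ℏ/(2Δx) = 2.677e-26 kg·m/s (same for both).

The velocity uncertainty is Δv = Δp/m:
- alpha particle: Δv = 2.677e-26 / 6.645e-27 = 4.028e+00 m/s = 4.028 m/s
- neutron: Δv = 2.677e-26 / 1.675e-27 = 1.598e+01 m/s = 15.980 m/s

Ratio: 1.598e+01 / 4.028e+00 = 4.0

The lighter particle has larger velocity uncertainty because Δv ∝ 1/m.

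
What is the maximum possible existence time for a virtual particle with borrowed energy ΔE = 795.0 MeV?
4.140 × 10^-25 s

Using the energy-time uncertainty principle:
ΔEΔt ≥ ℏ/2

For a virtual particle borrowing energy ΔE, the maximum lifetime is:
Δt_max = ℏ/(2ΔE)

Converting energy:
ΔE = 795.0 MeV = 1.274e-10 J

Δt_max = (1.055e-34 J·s) / (2 × 1.274e-10 J)
Δt_max = 4.140e-25 s = 4.140 × 10^-25 s

Virtual particles with higher borrowed energy exist for shorter times.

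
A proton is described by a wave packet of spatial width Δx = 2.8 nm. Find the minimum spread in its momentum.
1.883 × 10^-26 kg·m/s

For a wave packet, the spatial width Δx and momentum spread Δp are related by the uncertainty principle:
ΔxΔp ≥ ℏ/2

The minimum momentum spread is:
Δp_min = ℏ/(2Δx)
Δp_min = (1.055e-34 J·s) / (2 × 2.800e-09 m)
Δp_min = 1.883e-26 kg·m/s

A wave packet cannot have both a well-defined position and well-defined momentum.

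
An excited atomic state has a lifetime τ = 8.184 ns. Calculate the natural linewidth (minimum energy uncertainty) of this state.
40.213 neV

Using the energy-time uncertainty principle:
ΔEΔt ≥ ℏ/2

The lifetime τ represents the time uncertainty Δt.
The natural linewidth (minimum energy uncertainty) is:

ΔE = ℏ/(2τ)
ΔE = (1.055e-34 J·s) / (2 × 8.184e-09 s)
ΔE = 6.443e-27 J = 40.213 neV

This natural linewidth limits the precision of spectroscopic measurements.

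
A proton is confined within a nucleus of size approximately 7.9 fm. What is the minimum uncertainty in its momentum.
6.675 × 10^-21 kg·m/s

Using the Heisenberg uncertainty principle:
ΔxΔp ≥ ℏ/2

With Δx ≈ L = 7.900e-15 m (the confinement size):
Δp_min = ℏ/(2Δx)
Δp_min = (1.055e-34 J·s) / (2 × 7.900e-15 m)
Δp_min = 6.675e-21 kg·m/s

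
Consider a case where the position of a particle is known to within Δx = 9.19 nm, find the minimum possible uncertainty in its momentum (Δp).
5.738 × 10^-27 kg·m/s

Using the Heisenberg uncertainty principle:
ΔxΔp ≥ ℏ/2

The minimum uncertainty in momentum is:
Δp_min = ℏ/(2Δx)
Δp_min = (1.055e-34 J·s) / (2 × 9.190e-09 m)
Δp_min = 5.738e-27 kg·m/s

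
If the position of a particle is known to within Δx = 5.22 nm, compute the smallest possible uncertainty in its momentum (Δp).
1.010 × 10^-26 kg·m/s

Using the Heisenberg uncertainty principle:
ΔxΔp ≥ ℏ/2

The minimum uncertainty in momentum is:
Δp_min = ℏ/(2Δx)
Δp_min = (1.055e-34 J·s) / (2 × 5.220e-09 m)
Δp_min = 1.010e-26 kg·m/s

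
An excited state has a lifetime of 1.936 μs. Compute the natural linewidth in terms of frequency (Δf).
41.104 kHz

Using the energy-time uncertainty principle and E = hf:
ΔEΔt ≥ ℏ/2
hΔf·Δt ≥ ℏ/2

The minimum frequency uncertainty is:
Δf = ℏ/(2hτ) = 1/(4πτ)
Δf = 1/(4π × 1.936e-06 s)
Δf = 4.110e+04 Hz = 41.104 kHz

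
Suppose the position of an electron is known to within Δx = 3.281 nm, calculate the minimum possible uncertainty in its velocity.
17.642 km/s

Using the Heisenberg uncertainty principle and Δp = mΔv:
ΔxΔp ≥ ℏ/2
Δx(mΔv) ≥ ℏ/2

The minimum uncertainty in velocity is:
Δv_min = ℏ/(2mΔx)
Δv_min = (1.055e-34 J·s) / (2 × 9.109e-31 kg × 3.281e-09 m)
Δv_min = 1.764e+04 m/s = 17.642 km/s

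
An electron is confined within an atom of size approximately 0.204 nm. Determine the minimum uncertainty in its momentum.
2.585 × 10^-25 kg·m/s

Using the Heisenberg uncertainty principle:
ΔxΔp ≥ ℏ/2

With Δx ≈ L = 2.040e-10 m (the confinement size):
Δp_min = ℏ/(2Δx)
Δp_min = (1.055e-34 J·s) / (2 × 2.040e-10 m)
Δp_min = 2.585e-25 kg·m/s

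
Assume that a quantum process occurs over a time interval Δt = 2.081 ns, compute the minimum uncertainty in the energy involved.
158.148 neV

Using the energy-time uncertainty principle:
ΔEΔt ≥ ℏ/2

The minimum uncertainty in energy is:
ΔE_min = ℏ/(2Δt)
ΔE_min = (1.055e-34 J·s) / (2 × 2.081e-09 s)
ΔE_min = 2.534e-26 J = 158.148 neV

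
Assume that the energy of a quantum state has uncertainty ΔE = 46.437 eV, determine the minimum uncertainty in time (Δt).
7.087 as

Using the energy-time uncertainty principle:
ΔEΔt ≥ ℏ/2

The minimum uncertainty in time is:
Δt_min = ℏ/(2ΔE)
Δt_min = (1.055e-34 J·s) / (2 × 7.440e-18 J)
Δt_min = 7.087e-18 s = 7.087 as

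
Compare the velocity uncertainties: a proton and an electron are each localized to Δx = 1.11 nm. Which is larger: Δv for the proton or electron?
The electron has the larger minimum velocity uncertainty, by a ratio of 1836.2.

For both particles, Δp_min = ℏ/(2Δx) = 4.750e-26 kg·m/s (same for both).

The velocity uncertainty is Δv = Δp/m:
- proton: Δv = 4.750e-26 / 1.673e-27 = 2.840e+01 m/s = 28.400 m/s
- electron: Δv = 4.750e-26 / 9.109e-31 = 5.215e+04 m/s = 52.148 km/s

Ratio: 5.215e+04 / 2.840e+01 = 1836.2

The lighter particle has larger velocity uncertainty because Δv ∝ 1/m.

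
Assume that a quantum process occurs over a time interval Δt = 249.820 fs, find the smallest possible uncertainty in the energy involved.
1.317 meV

Using the energy-time uncertainty principle:
ΔEΔt ≥ ℏ/2

The minimum uncertainty in energy is:
ΔE_min = ℏ/(2Δt)
ΔE_min = (1.055e-34 J·s) / (2 × 2.498e-13 s)
ΔE_min = 2.111e-22 J = 1.317 meV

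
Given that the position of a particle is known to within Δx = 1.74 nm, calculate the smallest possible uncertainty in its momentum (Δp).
3.030 × 10^-26 kg·m/s

Using the Heisenberg uncertainty principle:
ΔxΔp ≥ ℏ/2

The minimum uncertainty in momentum is:
Δp_min = ℏ/(2Δx)
Δp_min = (1.055e-34 J·s) / (2 × 1.740e-09 m)
Δp_min = 3.030e-26 kg·m/s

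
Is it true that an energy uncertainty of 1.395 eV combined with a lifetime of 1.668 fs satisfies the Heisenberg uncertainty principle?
Yes, it satisfies the uncertainty relation.

Calculate the product ΔEΔt:
ΔE = 1.395 eV = 2.235e-19 J
ΔEΔt = (2.235e-19 J) × (1.668e-15 s)
ΔEΔt = 3.728e-34 J·s

Compare to the minimum allowed value ℏ/2:
ℏ/2 = 5.273e-35 J·s

Since ΔEΔt = 3.728e-34 J·s ≥ 5.273e-35 J·s = ℏ/2,
this satisfies the uncertainty relation.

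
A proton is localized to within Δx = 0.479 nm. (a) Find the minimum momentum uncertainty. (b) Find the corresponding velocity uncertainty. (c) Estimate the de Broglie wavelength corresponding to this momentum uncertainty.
(a) Δp_min = 1.101 × 10^-25 kg·m/s
(b) Δv_min = 65.813 m/s
(c) λ_dB = 6.019 nm

Step-by-step:

(a) From the uncertainty principle:
Δp_min = ℏ/(2Δx) = (1.055e-34 J·s)/(2 × 4.790e-10 m) = 1.101e-25 kg·m/s

(b) The velocity uncertainty:
Δv = Δp/m = (1.101e-25 kg·m/s)/(1.673e-27 kg) = 6.581e+01 m/s = 65.813 m/s

(c) The de Broglie wavelength for this momentum:
λ = h/p = (6.626e-34 J·s)/(1.101e-25 kg·m/s) = 6.019e-09 m = 6.019 nm

Note: The de Broglie wavelength is comparable to the localization size, as expected from wave-particle duality.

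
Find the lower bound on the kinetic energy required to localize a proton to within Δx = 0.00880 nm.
66.987 meV

Localizing a particle requires giving it sufficient momentum uncertainty:

1. From uncertainty principle: Δp ≥ ℏ/(2Δx)
   Δp_min = (1.055e-34 J·s) / (2 × 8.800e-12 m)
   Δp_min = 5.992e-24 kg·m/s

2. This momentum uncertainty corresponds to kinetic energy:
   KE ≈ (Δp)²/(2m) = (5.992e-24)²/(2 × 1.673e-27 kg)
   KE = 1.073e-20 J = 66.987 meV

Tighter localization requires more energy.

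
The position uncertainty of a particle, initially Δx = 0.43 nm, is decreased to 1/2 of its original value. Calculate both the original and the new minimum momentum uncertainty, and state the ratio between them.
Original Δp_min = 1.226 × 10^-25 kg·m/s; new Δp'_min = 2.452 × 10^-25 kg·m/s; ratio Δp'_min/Δp_min = 2.

From the uncertainty principle ΔxΔp ≥ ℏ/2, the minimum momentum uncertainty is Δp_min = ℏ/(2Δx).

Original (Δx = 0.43 nm = 4.300e-10 m):
Δp_min = (1.055e-34 J·s)/(2 × 4.300e-10 m) = 1.226e-25 kg·m/s

When Δx → (1/2)Δx:
Δp'_min = ℏ/(2 × (1/2)Δx) = 2 × ℏ/(2Δx) = 2 × Δp_min
Δp'_min = 2 × 1.226e-25 kg·m/s = 2.452e-25 kg·m/s

Since Δp_min ∝ 1/Δx, when Δx is decreased to 1/2 of its original value, Δp_min increases to 2 times its original value.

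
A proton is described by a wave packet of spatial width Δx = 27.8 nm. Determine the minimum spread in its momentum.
1.897 × 10^-27 kg·m/s

For a wave packet, the spatial width Δx and momentum spread Δp are related by the uncertainty principle:
ΔxΔp ≥ ℏ/2

The minimum momentum spread is:
Δp_min = ℏ/(2Δx)
Δp_min = (1.055e-34 J·s) / (2 × 2.780e-08 m)
Δp_min = 1.897e-27 kg·m/s

A wave packet cannot have both a well-defined position and well-defined momentum.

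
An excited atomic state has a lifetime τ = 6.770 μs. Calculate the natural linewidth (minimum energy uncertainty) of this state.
48.612 peV

Using the energy-time uncertainty principle:
ΔEΔt ≥ ℏ/2

The lifetime τ represents the time uncertainty Δt.
The natural linewidth (minimum energy uncertainty) is:

ΔE = ℏ/(2τ)
ΔE = (1.055e-34 J·s) / (2 × 6.770e-06 s)
ΔE = 7.789e-30 J = 48.612 peV

This natural linewidth limits the precision of spectroscopic measurements.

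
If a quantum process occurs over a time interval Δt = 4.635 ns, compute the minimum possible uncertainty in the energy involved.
71.005 neV

Using the energy-time uncertainty principle:
ΔEΔt ≥ ℏ/2

The minimum uncertainty in energy is:
ΔE_min = ℏ/(2Δt)
ΔE_min = (1.055e-34 J·s) / (2 × 4.635e-09 s)
ΔE_min = 1.138e-26 J = 71.005 neV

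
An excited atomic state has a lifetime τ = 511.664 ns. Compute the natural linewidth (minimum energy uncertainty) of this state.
643.207 peV

Using the energy-time uncertainty principle:
ΔEΔt ≥ ℏ/2

The lifetime τ represents the time uncertainty Δt.
The natural linewidth (minimum energy uncertainty) is:

ΔE = ℏ/(2τ)
ΔE = (1.055e-34 J·s) / (2 × 5.117e-07 s)
ΔE = 1.031e-28 J = 643.207 peV

This natural linewidth limits the precision of spectroscopic measurements.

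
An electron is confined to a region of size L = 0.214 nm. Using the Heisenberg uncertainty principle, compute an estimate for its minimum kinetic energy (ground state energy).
207.987 meV

Using the uncertainty principle to estimate ground state energy:

1. The position uncertainty is approximately the confinement size:
   Δx ≈ L = 2.140e-10 m

2. From ΔxΔp ≥ ℏ/2, the minimum momentum uncertainty is:
   Δp ≈ ℏ/(2L) = 2.464e-25 kg·m/s

3. The kinetic energy is approximately:
   KE ≈ (Δp)²/(2m) = (2.464e-25)²/(2 × 9.109e-31 kg)
   KE ≈ 3.332e-20 J = 207.987 meV

This is an order-of-magnitude estimate of the ground state energy.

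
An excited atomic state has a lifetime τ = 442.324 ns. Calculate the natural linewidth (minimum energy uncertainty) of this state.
744.038 peV

Using the energy-time uncertainty principle:
ΔEΔt ≥ ℏ/2

The lifetime τ represents the time uncertainty Δt.
The natural linewidth (minimum energy uncertainty) is:

ΔE = ℏ/(2τ)
ΔE = (1.055e-34 J·s) / (2 × 4.423e-07 s)
ΔE = 1.192e-28 J = 744.038 peV

This natural linewidth limits the precision of spectroscopic measurements.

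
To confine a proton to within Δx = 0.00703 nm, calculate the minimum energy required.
104.965 meV

Localizing a particle requires giving it sufficient momentum uncertainty:

1. From uncertainty principle: Δp ≥ ℏ/(2Δx)
   Δp_min = (1.055e-34 J·s) / (2 × 7.030e-12 m)
   Δp_min = 7.501e-24 kg·m/s

2. This momentum uncertainty corresponds to kinetic energy:
   KE ≈ (Δp)²/(2m) = (7.501e-24)²/(2 × 1.673e-27 kg)
   KE = 1.682e-20 J = 104.965 meV

Tighter localization requires more energy.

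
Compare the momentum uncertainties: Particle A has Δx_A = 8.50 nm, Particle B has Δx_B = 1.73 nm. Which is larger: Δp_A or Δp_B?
Particle B has the larger minimum momentum uncertainty, by a factor of 4.91.

For each particle, the minimum momentum uncertainty is Δp_min = ℏ/(2Δx):

Particle A: Δp_A = ℏ/(2×8.500e-09 m) = 6.203e-27 kg·m/s
Particle B: Δp_B = ℏ/(2×1.730e-09 m) = 3.048e-26 kg·m/s

Ratio: Δp_B/Δp_A = 4.91

Since Δp_min ∝ 1/Δx, the particle with smaller position uncertainty (B) has larger momentum uncertainty.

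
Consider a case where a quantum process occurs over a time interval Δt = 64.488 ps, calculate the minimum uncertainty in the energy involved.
5.103 μeV

Using the energy-time uncertainty principle:
ΔEΔt ≥ ℏ/2

The minimum uncertainty in energy is:
ΔE_min = ℏ/(2Δt)
ΔE_min = (1.055e-34 J·s) / (2 × 6.449e-11 s)
ΔE_min = 8.176e-25 J = 5.103 μeV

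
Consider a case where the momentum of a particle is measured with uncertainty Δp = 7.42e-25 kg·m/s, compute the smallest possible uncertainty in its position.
71.063 pm

Using the Heisenberg uncertainty principle:
ΔxΔp ≥ ℏ/2

The minimum uncertainty in position is:
Δx_min = ℏ/(2Δp)
Δx_min = (1.055e-34 J·s) / (2 × 7.420e-25 kg·m/s)
Δx_min = 7.106e-11 m = 71.063 pm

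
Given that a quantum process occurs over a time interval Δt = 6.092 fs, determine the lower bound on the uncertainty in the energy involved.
54.023 meV

Using the energy-time uncertainty principle:
ΔEΔt ≥ ℏ/2

The minimum uncertainty in energy is:
ΔE_min = ℏ/(2Δt)
ΔE_min = (1.055e-34 J·s) / (2 × 6.092e-15 s)
ΔE_min = 8.655e-21 J = 54.023 meV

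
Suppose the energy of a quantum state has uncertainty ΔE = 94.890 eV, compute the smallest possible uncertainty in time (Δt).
3.468 as

Using the energy-time uncertainty principle:
ΔEΔt ≥ ℏ/2

The minimum uncertainty in time is:
Δt_min = ℏ/(2ΔE)
Δt_min = (1.055e-34 J·s) / (2 × 1.520e-17 J)
Δt_min = 3.468e-18 s = 3.468 as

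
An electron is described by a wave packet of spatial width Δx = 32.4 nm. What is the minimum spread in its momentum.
1.627 × 10^-27 kg·m/s

For a wave packet, the spatial width Δx and momentum spread Δp are related by the uncertainty principle:
ΔxΔp ≥ ℏ/2

The minimum momentum spread is:
Δp_min = ℏ/(2Δx)
Δp_min = (1.055e-34 J·s) / (2 × 3.240e-08 m)
Δp_min = 1.627e-27 kg·m/s

A wave packet cannot have both a well-defined position and well-defined momentum.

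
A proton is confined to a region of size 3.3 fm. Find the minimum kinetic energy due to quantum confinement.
476.350 keV

Using the uncertainty principle:

1. Position uncertainty: Δx ≈ 3.300e-15 m
2. Minimum momentum uncertainty: Δp = ℏ/(2Δx) = 1.598e-20 kg·m/s
3. Minimum kinetic energy:
   KE = (Δp)²/(2m) = (1.598e-20)²/(2 × 1.673e-27 kg)
   KE = 7.632e-14 J = 476.350 keV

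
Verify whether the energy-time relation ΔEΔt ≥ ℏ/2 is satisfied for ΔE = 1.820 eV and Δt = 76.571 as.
No, it violates the uncertainty relation.

Calculate the product ΔEΔt:
ΔE = 1.820 eV = 2.916e-19 J
ΔEΔt = (2.916e-19 J) × (7.657e-17 s)
ΔEΔt = 2.233e-35 J·s

Compare to the minimum allowed value ℏ/2:
ℏ/2 = 5.273e-35 J·s

Since ΔEΔt = 2.233e-35 J·s < 5.273e-35 J·s = ℏ/2,
this violates the uncertainty relation.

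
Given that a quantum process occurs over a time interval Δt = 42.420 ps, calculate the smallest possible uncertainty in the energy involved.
7.758 μeV

Using the energy-time uncertainty principle:
ΔEΔt ≥ ℏ/2

The minimum uncertainty in energy is:
ΔE_min = ℏ/(2Δt)
ΔE_min = (1.055e-34 J·s) / (2 × 4.242e-11 s)
ΔE_min = 1.243e-24 J = 7.758 μeV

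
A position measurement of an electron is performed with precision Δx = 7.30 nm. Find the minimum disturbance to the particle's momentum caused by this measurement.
7.223 × 10^-27 kg·m/s

The uncertainty principle implies that measuring position disturbs momentum:
ΔxΔp ≥ ℏ/2

When we measure position with precision Δx, we necessarily introduce a momentum uncertainty:
Δp ≥ ℏ/(2Δx)
Δp_min = (1.055e-34 J·s) / (2 × 7.300e-09 m)
Δp_min = 7.223e-27 kg·m/s

The more precisely we measure position, the greater the momentum disturbance.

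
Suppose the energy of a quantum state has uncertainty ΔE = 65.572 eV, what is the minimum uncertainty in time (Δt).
5.019 as

Using the energy-time uncertainty principle:
ΔEΔt ≥ ℏ/2

The minimum uncertainty in time is:
Δt_min = ℏ/(2ΔE)
Δt_min = (1.055e-34 J·s) / (2 × 1.051e-17 J)
Δt_min = 5.019e-18 s = 5.019 as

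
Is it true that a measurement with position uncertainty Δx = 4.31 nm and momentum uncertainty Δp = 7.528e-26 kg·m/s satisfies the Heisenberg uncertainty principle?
Yes, it satisfies the uncertainty principle.

Calculate the product ΔxΔp:
ΔxΔp = (4.310e-09 m) × (7.528e-26 kg·m/s)
ΔxΔp = 3.245e-34 J·s

Compare to the minimum allowed value ℏ/2:
ℏ/2 = 5.273e-35 J·s

Since ΔxΔp = 3.245e-34 J·s ≥ 5.273e-35 J·s = ℏ/2,
the measurement satisfies the uncertainty principle.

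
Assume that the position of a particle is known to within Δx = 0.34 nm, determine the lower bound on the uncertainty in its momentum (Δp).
1.551 × 10^-25 kg·m/s

Using the Heisenberg uncertainty principle:
ΔxΔp ≥ ℏ/2

The minimum uncertainty in momentum is:
Δp_min = ℏ/(2Δx)
Δp_min = (1.055e-34 J·s) / (2 × 3.400e-10 m)
Δp_min = 1.551e-25 kg·m/s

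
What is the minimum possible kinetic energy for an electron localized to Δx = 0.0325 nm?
9.018 eV

Localizing a particle requires giving it sufficient momentum uncertainty:

1. From uncertainty principle: Δp ≥ ℏ/(2Δx)
   Δp_min = (1.055e-34 J·s) / (2 × 3.250e-11 m)
   Δp_min = 1.622e-24 kg·m/s

2. This momentum uncertainty corresponds to kinetic energy:
   KE ≈ (Δp)²/(2m) = (1.622e-24)²/(2 × 9.109e-31 kg)
   KE = 1.445e-18 J = 9.018 eV

Tighter localization requires more energy.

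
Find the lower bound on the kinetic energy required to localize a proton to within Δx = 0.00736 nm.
95.763 meV

Localizing a particle requires giving it sufficient momentum uncertainty:

1. From uncertainty principle: Δp ≥ ℏ/(2Δx)
   Δp_min = (1.055e-34 J·s) / (2 × 7.360e-12 m)
   Δp_min = 7.164e-24 kg·m/s

2. This momentum uncertainty corresponds to kinetic energy:
   KE ≈ (Δp)²/(2m) = (7.164e-24)²/(2 × 1.673e-27 kg)
   KE = 1.534e-20 J = 95.763 meV

Tighter localization requires more energy.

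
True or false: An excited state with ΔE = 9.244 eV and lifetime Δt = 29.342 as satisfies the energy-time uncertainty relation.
No, it violates the uncertainty relation.

Calculate the product ΔEΔt:
ΔE = 9.244 eV = 1.481e-18 J
ΔEΔt = (1.481e-18 J) × (2.934e-17 s)
ΔEΔt = 4.346e-35 J·s

Compare to the minimum allowed value ℏ/2:
ℏ/2 = 5.273e-35 J·s

Since ΔEΔt = 4.346e-35 J·s < 5.273e-35 J·s = ℏ/2,
this violates the uncertainty relation.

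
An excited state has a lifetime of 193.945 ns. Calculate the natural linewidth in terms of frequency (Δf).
410.309 kHz

Using the energy-time uncertainty principle and E = hf:
ΔEΔt ≥ ℏ/2
hΔf·Δt ≥ ℏ/2

The minimum frequency uncertainty is:
Δf = ℏ/(2hτ) = 1/(4πτ)
Δf = 1/(4π × 1.939e-07 s)
Δf = 4.103e+05 Hz = 410.309 kHz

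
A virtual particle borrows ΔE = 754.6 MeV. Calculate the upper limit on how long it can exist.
4.361 × 10^-25 s

Using the energy-time uncertainty principle:
ΔEΔt ≥ ℏ/2

For a virtual particle borrowing energy ΔE, the maximum lifetime is:
Δt_max = ℏ/(2ΔE)

Converting energy:
ΔE = 754.6 MeV = 1.209e-10 J

Δt_max = (1.055e-34 J·s) / (2 × 1.209e-10 J)
Δt_max = 4.361e-25 s = 4.361 × 10^-25 s

Virtual particles with higher borrowed energy exist for shorter times.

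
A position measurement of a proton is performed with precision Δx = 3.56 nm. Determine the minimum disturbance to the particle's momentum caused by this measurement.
1.481 × 10^-26 kg·m/s

The uncertainty principle implies that measuring position disturbs momentum:
ΔxΔp ≥ ℏ/2

When we measure position with precision Δx, we necessarily introduce a momentum uncertainty:
Δp ≥ ℏ/(2Δx)
Δp_min = (1.055e-34 J·s) / (2 × 3.560e-09 m)
Δp_min = 1.481e-26 kg·m/s

The more precisely we measure position, the greater the momentum disturbance.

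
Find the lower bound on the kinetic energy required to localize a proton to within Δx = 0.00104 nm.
4.796 eV

Localizing a particle requires giving it sufficient momentum uncertainty:

1. From uncertainty principle: Δp ≥ ℏ/(2Δx)
   Δp_min = (1.055e-34 J·s) / (2 × 1.040e-12 m)
   Δp_min = 5.070e-23 kg·m/s

2. This momentum uncertainty corresponds to kinetic energy:
   KE ≈ (Δp)²/(2m) = (5.070e-23)²/(2 × 1.673e-27 kg)
   KE = 7.684e-19 J = 4.796 eV

Tighter localization requires more energy.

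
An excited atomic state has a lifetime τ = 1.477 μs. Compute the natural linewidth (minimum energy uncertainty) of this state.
222.821 peV

Using the energy-time uncertainty principle:
ΔEΔt ≥ ℏ/2

The lifetime τ represents the time uncertainty Δt.
The natural linewidth (minimum energy uncertainty) is:

ΔE = ℏ/(2τ)
ΔE = (1.055e-34 J·s) / (2 × 1.477e-06 s)
ΔE = 3.570e-29 J = 222.821 peV

This natural linewidth limits the precision of spectroscopic measurements.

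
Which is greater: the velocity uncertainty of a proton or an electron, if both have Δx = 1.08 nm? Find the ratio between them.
The electron has the larger minimum velocity uncertainty, by a ratio of 1836.2.

For both particles, Δp_min = ℏ/(2Δx) = 4.882e-26 kg·m/s (same for both).

The velocity uncertainty is Δv = Δp/m:
- proton: Δv = 4.882e-26 / 1.673e-27 = 2.919e+01 m/s = 29.189 m/s
- electron: Δv = 4.882e-26 / 9.109e-31 = 5.360e+04 m/s = 53.596 km/s

Ratio: 5.360e+04 / 2.919e+01 = 1836.2

The lighter particle has larger velocity uncertainty because Δv ∝ 1/m.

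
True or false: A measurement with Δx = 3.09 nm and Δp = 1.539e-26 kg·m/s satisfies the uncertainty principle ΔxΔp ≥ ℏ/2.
No, it violates the uncertainty principle (impossible measurement).

Calculate the product ΔxΔp:
ΔxΔp = (3.090e-09 m) × (1.539e-26 kg·m/s)
ΔxΔp = 4.756e-35 J·s

Compare to the minimum allowed value ℏ/2:
ℏ/2 = 5.273e-35 J·s

Since ΔxΔp = 4.756e-35 J·s < 5.273e-35 J·s = ℏ/2,
the measurement violates the uncertainty principle.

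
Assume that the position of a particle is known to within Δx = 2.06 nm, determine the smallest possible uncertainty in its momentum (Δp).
2.560 × 10^-26 kg·m/s

Using the Heisenberg uncertainty principle:
ΔxΔp ≥ ℏ/2

The minimum uncertainty in momentum is:
Δp_min = ℏ/(2Δx)
Δp_min = (1.055e-34 J·s) / (2 × 2.060e-09 m)
Δp_min = 2.560e-26 kg·m/s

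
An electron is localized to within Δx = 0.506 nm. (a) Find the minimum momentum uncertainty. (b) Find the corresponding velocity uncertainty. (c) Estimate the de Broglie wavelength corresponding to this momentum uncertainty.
(a) Δp_min = 1.042 × 10^-25 kg·m/s
(b) Δv_min = 114.395 km/s
(c) λ_dB = 6.359 nm

Step-by-step:

(a) From the uncertainty principle:
Δp_min = ℏ/(2Δx) = (1.055e-34 J·s)/(2 × 5.060e-10 m) = 1.042e-25 kg·m/s

(b) The velocity uncertainty:
Δv = Δp/m = (1.042e-25 kg·m/s)/(9.109e-31 kg) = 1.144e+05 m/s = 114.395 km/s

(c) The de Broglie wavelength for this momentum:
λ = h/p = (6.626e-34 J·s)/(1.042e-25 kg·m/s) = 6.359e-09 m = 6.359 nm

Note: The de Broglie wavelength is comparable to the localization size, as expected from wave-particle duality.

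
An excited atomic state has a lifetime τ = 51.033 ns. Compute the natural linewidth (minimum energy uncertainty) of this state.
6.449 neV

Using the energy-time uncertainty principle:
ΔEΔt ≥ ℏ/2

The lifetime τ represents the time uncertainty Δt.
The natural linewidth (minimum energy uncertainty) is:

ΔE = ℏ/(2τ)
ΔE = (1.055e-34 J·s) / (2 × 5.103e-08 s)
ΔE = 1.033e-27 J = 6.449 neV

This natural linewidth limits the precision of spectroscopic measurements.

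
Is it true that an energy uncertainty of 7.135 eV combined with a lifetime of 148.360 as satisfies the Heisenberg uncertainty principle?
Yes, it satisfies the uncertainty relation.

Calculate the product ΔEΔt:
ΔE = 7.135 eV = 1.143e-18 J
ΔEΔt = (1.143e-18 J) × (1.484e-16 s)
ΔEΔt = 1.696e-34 J·s

Compare to the minimum allowed value ℏ/2:
ℏ/2 = 5.273e-35 J·s

Since ΔEΔt = 1.696e-34 J·s ≥ 5.273e-35 J·s = ℏ/2,
this satisfies the uncertainty relation.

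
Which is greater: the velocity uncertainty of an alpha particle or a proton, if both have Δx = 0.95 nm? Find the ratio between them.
The proton has the larger minimum velocity uncertainty, by a ratio of 4.0.

For both particles, Δp_min = ℏ/(2Δx) = 5.550e-26 kg·m/s (same for both).

The velocity uncertainty is Δv = Δp/m:
- alpha particle: Δv = 5.550e-26 / 6.645e-27 = 8.353e+00 m/s = 8.353 m/s
- proton: Δv = 5.550e-26 / 1.673e-27 = 3.318e+01 m/s = 33.184 m/s

Ratio: 3.318e+01 / 8.353e+00 = 4.0

The lighter particle has larger velocity uncertainty because Δv ∝ 1/m.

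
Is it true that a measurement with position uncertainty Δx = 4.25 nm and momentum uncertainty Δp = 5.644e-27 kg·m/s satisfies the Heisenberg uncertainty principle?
No, it violates the uncertainty principle (impossible measurement).

Calculate the product ΔxΔp:
ΔxΔp = (4.250e-09 m) × (5.644e-27 kg·m/s)
ΔxΔp = 2.399e-35 J·s

Compare to the minimum allowed value ℏ/2:
ℏ/2 = 5.273e-35 J·s

Since ΔxΔp = 2.399e-35 J·s < 5.273e-35 J·s = ℏ/2,
the measurement violates the uncertainty principle.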